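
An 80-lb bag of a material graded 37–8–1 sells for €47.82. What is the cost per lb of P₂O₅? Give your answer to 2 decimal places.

€7.47 per lb P₂O₅

P₂O₅ in bag = 80 × 8% = 6.4 lb.
Cost per lb P₂O₅ = €47.82 / 6.4 = €7.4719.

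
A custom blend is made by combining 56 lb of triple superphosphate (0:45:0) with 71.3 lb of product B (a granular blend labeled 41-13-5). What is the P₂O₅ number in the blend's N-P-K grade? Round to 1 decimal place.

27.1% P₂O₅

Total mass = 56 + 71.3 = 127.3 lb.
P₂O₅ mass = 45%×56 + 13%×71.3 = 34.469 lb.
% P₂O₅ = 34.469 / 127.3 = 27.077%.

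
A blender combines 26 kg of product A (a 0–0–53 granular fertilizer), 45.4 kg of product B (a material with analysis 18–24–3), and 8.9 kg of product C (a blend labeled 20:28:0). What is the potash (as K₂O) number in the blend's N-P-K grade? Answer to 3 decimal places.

Total mass = 26 + 45.4 + 8.9 = 80.3 kg.
K₂O mass = 53%×26 + 3%×45.4 + 0%×8.9 = 15.142 kg.
% K₂O = 15.142 / 80.3 = 18.8568%.

18.857% K₂O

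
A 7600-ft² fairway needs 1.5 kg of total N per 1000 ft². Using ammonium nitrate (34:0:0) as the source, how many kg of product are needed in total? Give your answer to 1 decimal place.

33.5 kg

Product per 1000 ft² = 1.5 / 34% = 4.41176 kg.
Total product = 4.41176 × 7600 / 1000 = 33.5294 kg.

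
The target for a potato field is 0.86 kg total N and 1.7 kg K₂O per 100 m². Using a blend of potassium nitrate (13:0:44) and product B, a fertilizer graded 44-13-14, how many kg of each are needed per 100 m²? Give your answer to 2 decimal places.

3.58 kg potassium nitrate, 0.90 kg product B

Per-100 m² balance (a = potassium nitrate, b = product B):
N: 0.13·a + 0.44·b = 0.86
K₂O: 0.44·a + 0.14·b = 1.7
Solving simultaneously: a = 3.57811, b = 0.897377.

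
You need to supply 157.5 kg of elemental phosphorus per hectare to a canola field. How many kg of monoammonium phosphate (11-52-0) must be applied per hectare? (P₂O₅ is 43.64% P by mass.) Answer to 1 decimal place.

As P₂O₅: 157.5 / 0.4364 = 360.907 kg per hectare.
Product per hectare = 360.907 / 52% = 694.053 kg.

694.1 kg of product per hectare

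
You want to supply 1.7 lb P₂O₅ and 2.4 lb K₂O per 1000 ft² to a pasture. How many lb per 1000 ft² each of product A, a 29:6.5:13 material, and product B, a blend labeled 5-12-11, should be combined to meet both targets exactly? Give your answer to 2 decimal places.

11.95 lb product A, 7.69 lb product B

Per-1000 ft² balance (a = product A, b = product B):
P₂O₅: 0.065·a + 0.12·b = 1.7
K₂O: 0.13·a + 0.11·b = 2.4
From row1: a = (1.7 − 0.12·b) / 0.065.
Into row2: 0.13·(1.7 − 0.12·b)/0.065 + 0.11·b = 2.4 → b = 7.69231, a = 11.9527.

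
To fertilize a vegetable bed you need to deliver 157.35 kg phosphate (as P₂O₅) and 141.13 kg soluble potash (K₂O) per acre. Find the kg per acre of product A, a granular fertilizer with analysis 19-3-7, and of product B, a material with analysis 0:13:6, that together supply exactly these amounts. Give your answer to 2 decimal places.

Let a = kg of product A, b = kg of product B (per acre).
P₂O₅: 0.03·a + 0.13·b = 157.35
K₂O: 0.07·a + 0.06·b = 141.13
From row1: a = (157.35 − 0.13·b) / 0.03.
Into row2: 0.07·(157.35 − 0.13·b)/0.03 + 0.06·b = 141.13 → b = 928.849, a = 1219.986.

1219.99 kg product A, 928.85 kg product B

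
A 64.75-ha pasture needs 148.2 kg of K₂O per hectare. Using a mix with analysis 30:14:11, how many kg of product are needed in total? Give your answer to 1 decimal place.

Product per hectare = 148.2 / 11% = 1347.27 kg.
Total product = 1347.27 × 64.75 = 87235.91 kg.

87235.9 kg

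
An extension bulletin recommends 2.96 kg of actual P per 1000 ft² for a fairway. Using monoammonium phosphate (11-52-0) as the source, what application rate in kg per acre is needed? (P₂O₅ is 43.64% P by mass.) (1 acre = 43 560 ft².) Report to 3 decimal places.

As P₂O₅: 2.96 / 0.4364 = 6.78277 kg per 1000 ft².
Product per 1000 ft² = 6.78277 / 52% = 13.0438 kg.
Convert to per acre: 13.0438 × 43.56 = 568.1873 kg.

568.187 kg of product per acre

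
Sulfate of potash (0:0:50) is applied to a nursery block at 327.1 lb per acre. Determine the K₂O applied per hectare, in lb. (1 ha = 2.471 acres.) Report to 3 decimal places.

K₂O per acre = 327.1 × 50% = 163.55 lb.
Convert to per hectare: 163.55 × 2.471 = 404.1321 lb.

404.132 lb K₂O per hectare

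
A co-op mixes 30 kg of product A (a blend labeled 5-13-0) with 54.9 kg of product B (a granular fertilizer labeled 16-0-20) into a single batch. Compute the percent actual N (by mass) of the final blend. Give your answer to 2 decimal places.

Total mass = 30 + 54.9 = 84.9 kg.
N mass = 5%×30 + 16%×54.9 = 10.284 kg.
% N = 10.284 / 84.9 = 12.1131%.

12.11% N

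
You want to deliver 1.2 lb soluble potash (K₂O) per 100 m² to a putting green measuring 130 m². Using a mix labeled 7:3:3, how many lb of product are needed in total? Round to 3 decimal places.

Product per 100 m² = 1.2 / 3% = 40 lb.
Total product = 40 × 130 / 100 = 52 lb.

52.000 lb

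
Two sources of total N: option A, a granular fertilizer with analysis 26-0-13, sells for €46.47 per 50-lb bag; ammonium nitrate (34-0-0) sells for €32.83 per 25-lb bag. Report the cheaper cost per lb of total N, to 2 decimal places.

€3.57 per lb N (option A)

option A: N per bag = 50 × 26% = 13 lb; cost = 46.47 / 13 = €3.5746/lb N.
ammonium nitrate: N per bag = 25 × 34% = 8.5 lb; cost = 32.83 / 8.5 = €3.8624/lb N.
option A is cheaper.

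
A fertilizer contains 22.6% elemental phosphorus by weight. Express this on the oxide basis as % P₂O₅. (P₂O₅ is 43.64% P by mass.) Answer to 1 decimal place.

51.8% P₂O₅

%P₂O₅ = 22.6 / 0.4364 = 51.7874%.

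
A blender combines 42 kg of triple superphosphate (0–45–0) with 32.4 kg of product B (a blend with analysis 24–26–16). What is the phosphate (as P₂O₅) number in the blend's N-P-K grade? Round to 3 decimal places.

Total mass = 42 + 32.4 = 74.4 kg.
P₂O₅ mass = 45%×42 + 26%×32.4 = 27.324 kg.
% P₂O₅ = 27.324 / 74.4 = 36.7258%.

36.726% P₂O₅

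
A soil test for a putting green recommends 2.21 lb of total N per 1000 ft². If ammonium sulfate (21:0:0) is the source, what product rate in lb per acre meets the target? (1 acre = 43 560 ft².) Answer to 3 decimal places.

Product per 1000 ft² = 2.21 / 21% = 10.5238 lb.
Convert to per acre: 10.5238 × 43.56 = 458.4171 lb.

458.417 lb of product per acre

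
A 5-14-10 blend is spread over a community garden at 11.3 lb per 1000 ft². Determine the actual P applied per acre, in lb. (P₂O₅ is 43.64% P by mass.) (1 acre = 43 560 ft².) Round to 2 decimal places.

30.07 lb P per acre

P₂O₅ per 1000 ft² = 11.3 × 14% = 1.582 lb.
Elemental P = 1.582 × 0.4364 = 0.690385 lb per 1000 ft².
Convert to per acre: 0.690385 × 43.56 = 30.0732 lb.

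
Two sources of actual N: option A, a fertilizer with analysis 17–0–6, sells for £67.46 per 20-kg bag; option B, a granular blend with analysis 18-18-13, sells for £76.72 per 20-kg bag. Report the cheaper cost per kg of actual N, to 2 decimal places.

option A: N per bag = 20 × 17% = 3.4 kg; cost = 67.46 / 3.4 = £19.8412/kg N.
option B: N per bag = 20 × 18% = 3.6 kg; cost = 76.72 / 3.6 = £21.3111/kg N.
option A is cheaper.

£19.84 per kg N (option A)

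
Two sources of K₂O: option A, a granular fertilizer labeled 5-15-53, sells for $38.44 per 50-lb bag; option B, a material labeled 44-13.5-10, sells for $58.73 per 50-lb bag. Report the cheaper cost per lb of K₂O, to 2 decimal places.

option A: K₂O per bag = 50 × 53% = 26.5 lb; cost = 38.44 / 26.5 = $1.4506/lb K₂O.
option B: K₂O per bag = 50 × 10% = 5 lb; cost = 58.73 / 5 = $11.7460/lb K₂O.
option A is cheaper.

$1.45 per lb K₂O (option A)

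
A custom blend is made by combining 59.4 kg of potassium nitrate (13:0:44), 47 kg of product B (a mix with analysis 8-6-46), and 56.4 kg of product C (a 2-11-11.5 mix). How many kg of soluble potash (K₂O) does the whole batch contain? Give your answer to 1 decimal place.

K₂O mass = 44%×59.4 + 46%×47 + 11.5%×56.4 = 54.242 kg.

54.2 kg K₂O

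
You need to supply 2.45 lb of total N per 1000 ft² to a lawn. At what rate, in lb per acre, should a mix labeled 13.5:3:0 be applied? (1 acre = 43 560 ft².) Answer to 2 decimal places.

Product per 1000 ft² = 2.45 / 13.5% = 18.1481 lb.
Convert to per acre: 18.1481 × 43.56 = 790.533 lb.

790.53 lb of product per acre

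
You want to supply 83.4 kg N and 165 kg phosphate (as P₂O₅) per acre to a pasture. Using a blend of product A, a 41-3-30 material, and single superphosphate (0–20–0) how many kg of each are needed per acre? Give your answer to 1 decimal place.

With a, b = kg per acre of product A and single superphosphate:
N: 0.41·a + 0·b = 83.4
P₂O₅: 0.03·a + 0.2·b = 165
Solving simultaneously: a = 203.415, b = 794.488.

203.4 kg product A, 794.5 kg single superphosphate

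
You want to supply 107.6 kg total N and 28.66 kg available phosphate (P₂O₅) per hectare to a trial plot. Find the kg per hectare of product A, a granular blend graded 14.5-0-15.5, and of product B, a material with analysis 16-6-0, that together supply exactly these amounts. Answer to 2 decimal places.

214.99 kg product A, 477.67 kg product B

With a, b = kg per hectare of product A and product B:
N: 0.145·a + 0.16·b = 107.6
P₂O₅: 0·a + 0.06·b = 28.66
Solving simultaneously: a = 214.989, b = 477.667.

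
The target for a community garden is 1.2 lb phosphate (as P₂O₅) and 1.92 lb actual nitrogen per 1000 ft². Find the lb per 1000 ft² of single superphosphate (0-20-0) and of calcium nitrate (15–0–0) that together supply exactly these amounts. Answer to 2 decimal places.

6.00 lb single superphosphate, 12.80 lb calcium nitrate

With a, b = lb per 1000 ft² of single superphosphate and calcium nitrate:
P₂O₅: 0.2·a + 0·b = 1.2
N: 0·a + 0.15·b = 1.92
Solving simultaneously: a = 6, b = 12.8.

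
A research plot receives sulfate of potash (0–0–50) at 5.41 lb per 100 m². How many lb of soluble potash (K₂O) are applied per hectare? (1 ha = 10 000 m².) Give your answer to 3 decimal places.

270.500 lb K₂O per hectare

K₂O per 100 m² = 5.41 × 50% = 2.705 lb.
Convert to per hectare: 2.705 × 100 = 270.5 lb.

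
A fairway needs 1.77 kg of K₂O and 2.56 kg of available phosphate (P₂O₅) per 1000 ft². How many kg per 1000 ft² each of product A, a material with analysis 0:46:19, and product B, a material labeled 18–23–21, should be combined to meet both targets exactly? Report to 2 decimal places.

Let a = kg of product A, b = kg of product B (per 1000 ft²).
K₂O: 0.19·a + 0.21·b = 1.77
P₂O₅: 0.46·a + 0.23·b = 2.56
Eliminate a: (row1) − 0.19/0.46·(row2) → 0.115·b = 0.712609, so b = 6.1966.
Back-substitute: a = (1.77 − 0.21·6.1966) / 0.19 = 2.46692.

2.47 kg product A, 6.20 kg product B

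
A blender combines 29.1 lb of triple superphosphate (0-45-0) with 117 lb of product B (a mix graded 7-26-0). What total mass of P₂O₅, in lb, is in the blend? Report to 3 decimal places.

43.515 lb P₂O₅

P₂O₅ mass = 45%×29.1 + 26%×117 = 43.515 lb.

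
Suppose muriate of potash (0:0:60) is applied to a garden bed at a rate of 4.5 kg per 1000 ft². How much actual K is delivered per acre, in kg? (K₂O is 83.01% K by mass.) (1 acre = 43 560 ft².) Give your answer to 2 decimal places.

97.63 kg K per acre

K₂O per 1000 ft² = 4.5 × 60% = 2.7 kg.
Elemental K = 2.7 × 0.8301 = 2.24127 kg per 1000 ft².
Convert to per acre: 2.24127 × 43.56 = 97.6297 kg.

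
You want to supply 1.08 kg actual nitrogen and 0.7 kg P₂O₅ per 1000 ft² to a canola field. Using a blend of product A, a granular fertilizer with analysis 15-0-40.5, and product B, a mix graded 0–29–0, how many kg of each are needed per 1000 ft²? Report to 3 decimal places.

Per-1000 ft² balance (a = product A, b = product B):
N: 0.15·a + 0·b = 1.08
P₂O₅: 0·a + 0.29·b = 0.7
Solving simultaneously: a = 7.2, b = 2.41379.

7.200 kg product A, 2.414 kg product B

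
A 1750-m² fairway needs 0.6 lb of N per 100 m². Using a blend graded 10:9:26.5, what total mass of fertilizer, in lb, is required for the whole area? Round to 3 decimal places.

105.000 lb

Product per 100 m² = 0.6 / 10% = 6 lb.
Total product = 6 × 1750 / 100 = 105 lb.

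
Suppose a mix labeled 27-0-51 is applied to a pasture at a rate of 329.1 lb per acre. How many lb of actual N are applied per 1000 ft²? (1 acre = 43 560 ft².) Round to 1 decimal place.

nitrogen per acre = 329.1 × 27% = 88.857 lb.
Convert to per 1000 ft²: 88.857 × 0.0229568 = 2.03988 lb.

2.0 lb N per thousand sq ft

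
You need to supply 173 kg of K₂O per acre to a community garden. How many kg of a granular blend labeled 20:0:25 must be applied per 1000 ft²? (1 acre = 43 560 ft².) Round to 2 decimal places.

15.89 kg of product per thousand sq ft

Product per acre = 173 / 25% = 692 kg.
Convert to per 1000 ft²: 692 × 0.0229568 = 15.8861 kg.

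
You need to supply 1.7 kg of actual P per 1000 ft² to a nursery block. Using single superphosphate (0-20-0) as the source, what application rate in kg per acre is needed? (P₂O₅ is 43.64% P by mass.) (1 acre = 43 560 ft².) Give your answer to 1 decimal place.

848.4 kg of product per acre

As P₂O₅: 1.7 / 0.4364 = 3.89551 kg per 1000 ft².
Product per 1000 ft² = 3.89551 / 20% = 19.4775 kg.
Convert to per acre: 19.4775 × 43.56 = 848.442 kg.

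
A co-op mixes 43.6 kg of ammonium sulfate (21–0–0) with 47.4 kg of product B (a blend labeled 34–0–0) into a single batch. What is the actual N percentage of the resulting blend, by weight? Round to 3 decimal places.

Total mass = 43.6 + 47.4 = 91 kg.
N mass = 21%×43.6 + 34%×47.4 = 25.272 kg.
% N = 25.272 / 91 = 27.7714%.

27.771% N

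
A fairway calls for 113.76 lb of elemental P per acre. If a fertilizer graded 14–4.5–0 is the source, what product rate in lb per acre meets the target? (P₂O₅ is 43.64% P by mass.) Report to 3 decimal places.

5792.851 lb of product per acre

As P₂O₅: 113.76 / 0.4364 = 260.678 lb per acre.
Product per acre = 260.678 / 4.5% = 5792.8506 lb.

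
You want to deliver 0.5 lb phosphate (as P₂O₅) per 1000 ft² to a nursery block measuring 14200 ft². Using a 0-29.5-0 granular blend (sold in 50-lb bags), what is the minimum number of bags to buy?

1 bags

Product per 1000 ft² = 0.5 / 29.5% = 1.69492 lb.
Total product = 1.69492 × 14200 / 1000 = 24.0678 lb.
Bags = ⌈24.0678 / 50⌉ = 1.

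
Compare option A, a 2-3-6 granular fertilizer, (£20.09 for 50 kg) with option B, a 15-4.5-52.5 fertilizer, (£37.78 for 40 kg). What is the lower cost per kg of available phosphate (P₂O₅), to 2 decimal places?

option A: P₂O₅ per bag = 50 × 3% = 1.5 kg; cost = 20.09 / 1.5 = £13.3933/kg P₂O₅.
option B: P₂O₅ per bag = 40 × 4.5% = 1.8 kg; cost = 37.78 / 1.8 = £20.9889/kg P₂O₅.
option A is cheaper.

£13.39 per kg P₂O₅ (option A)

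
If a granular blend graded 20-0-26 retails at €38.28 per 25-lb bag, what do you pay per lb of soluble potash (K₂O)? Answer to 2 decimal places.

K₂O in bag = 25 × 26% = 6.5 lb.
Cost per lb K₂O = €38.28 / 6.5 = €5.8892.

€5.89 per lb K₂O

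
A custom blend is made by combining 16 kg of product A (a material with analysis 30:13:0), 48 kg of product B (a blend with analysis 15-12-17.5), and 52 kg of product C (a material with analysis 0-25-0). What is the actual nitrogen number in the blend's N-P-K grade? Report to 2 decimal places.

Total mass = 16 + 48 + 52 = 116 kg.
N mass = 30%×16 + 15%×48 + 0%×52 = 12 kg.
% N = 12 / 116 = 10.3448%.

10.34% N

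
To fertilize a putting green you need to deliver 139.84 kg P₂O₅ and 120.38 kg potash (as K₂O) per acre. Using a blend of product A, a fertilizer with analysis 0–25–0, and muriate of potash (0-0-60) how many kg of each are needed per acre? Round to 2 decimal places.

With a, b = kg per acre of product A and muriate of potash:
P₂O₅: 0.25·a + 0·b = 139.84
K₂O: 0·a + 0.6·b = 120.38
Solving simultaneously: a = 559.36, b = 200.633.

559.36 kg product A, 200.63 kg muriate of potash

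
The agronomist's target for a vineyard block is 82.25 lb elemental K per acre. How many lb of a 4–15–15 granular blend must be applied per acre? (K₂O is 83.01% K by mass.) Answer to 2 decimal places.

660.56 lb of product per acre

As K₂O: 82.25 / 0.8301 = 99.0844 lb per acre.
Product per acre = 99.0844 / 15% = 660.563 lb.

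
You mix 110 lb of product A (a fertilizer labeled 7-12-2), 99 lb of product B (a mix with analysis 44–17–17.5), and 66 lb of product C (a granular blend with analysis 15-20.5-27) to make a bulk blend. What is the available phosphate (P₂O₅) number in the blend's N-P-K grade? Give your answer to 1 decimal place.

Total mass = 110 + 99 + 66 = 275 lb.
P₂O₅ mass = 12%×110 + 17%×99 + 20.5%×66 = 43.56 lb.
% P₂O₅ = 43.56 / 275 = 15.84%.

15.8% P₂O₅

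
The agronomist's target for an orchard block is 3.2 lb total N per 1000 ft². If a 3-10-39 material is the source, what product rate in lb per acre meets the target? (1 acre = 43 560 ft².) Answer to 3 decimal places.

4646.400 lb of product per acre

Product per 1000 ft² = 3.2 / 3% = 106.667 lb.
Convert to per acre: 106.667 × 43.56 = 4646.4 lb.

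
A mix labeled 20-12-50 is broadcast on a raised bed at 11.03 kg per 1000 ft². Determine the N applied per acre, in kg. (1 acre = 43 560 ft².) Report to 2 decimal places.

nitrogen per 1000 ft² = 11.03 × 20% = 2.206 kg.
Convert to per acre: 2.206 × 43.56 = 96.0934 kg.

96.09 kg N per acre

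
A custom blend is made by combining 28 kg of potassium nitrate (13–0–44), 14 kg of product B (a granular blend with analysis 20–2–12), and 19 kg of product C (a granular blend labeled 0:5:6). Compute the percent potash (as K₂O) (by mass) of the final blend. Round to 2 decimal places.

24.82% K₂O

Total mass = 28 + 14 + 19 = 61 kg.
K₂O mass = 44%×28 + 12%×14 + 6%×19 = 15.14 kg.
% K₂O = 15.14 / 61 = 24.8197%.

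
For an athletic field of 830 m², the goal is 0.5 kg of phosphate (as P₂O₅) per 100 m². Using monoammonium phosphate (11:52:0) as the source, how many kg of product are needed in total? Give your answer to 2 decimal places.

Product per 100 m² = 0.5 / 52% = 0.961538 kg.
Total product = 0.961538 × 830 / 100 = 7.98077 kg.

7.98 kg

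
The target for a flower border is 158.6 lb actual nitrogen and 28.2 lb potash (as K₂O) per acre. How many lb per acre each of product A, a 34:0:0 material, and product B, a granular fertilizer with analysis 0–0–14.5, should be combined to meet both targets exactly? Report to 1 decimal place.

466.5 lb product A, 194.5 lb product B

Per-acre balance (a = product A, b = product B):
N: 0.34·a + 0·b = 158.6
K₂O: 0·a + 0.145·b = 28.2
Solving simultaneously: a = 466.471, b = 194.483.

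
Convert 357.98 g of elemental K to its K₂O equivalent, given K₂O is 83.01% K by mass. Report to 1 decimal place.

K₂O = 357.98 / 0.8301 = 431.249 g.

431.2 g K₂O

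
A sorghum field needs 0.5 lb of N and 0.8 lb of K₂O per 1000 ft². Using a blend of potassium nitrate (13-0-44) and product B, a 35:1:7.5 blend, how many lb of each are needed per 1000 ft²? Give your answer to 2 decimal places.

Per-1000 ft² balance (a = potassium nitrate, b = product B):
N: 0.13·a + 0.35·b = 0.5
K₂O: 0.44·a + 0.075·b = 0.8
Eliminate a: (row1) − 0.13/0.44·(row2) → 0.327841·b = 0.263636, so b = 0.804159.
Back-substitute: a = (0.5 − 0.35·0.804159) / 0.13 = 1.68111.

1.68 lb potassium nitrate, 0.80 lb product B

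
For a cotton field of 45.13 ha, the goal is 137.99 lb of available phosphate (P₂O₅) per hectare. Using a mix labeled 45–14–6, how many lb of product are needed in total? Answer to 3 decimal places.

Product per hectare = 137.99 / 14% = 985.643 lb.
Total product = 985.643 × 45.13 = 44482.0621 lb.

44482.062 lb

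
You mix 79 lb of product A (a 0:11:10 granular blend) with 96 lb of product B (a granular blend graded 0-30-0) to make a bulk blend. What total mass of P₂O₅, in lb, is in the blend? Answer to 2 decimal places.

P₂O₅ mass = 11%×79 + 30%×96 = 37.49 lb.

37.49 lb P₂O₅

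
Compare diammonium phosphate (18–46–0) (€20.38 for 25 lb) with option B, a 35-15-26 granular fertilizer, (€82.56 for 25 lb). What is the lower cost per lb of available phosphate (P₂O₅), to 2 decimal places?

€1.77 per lb P₂O₅ (diammonium phosphate)

diammonium phosphate: P₂O₅ per bag = 25 × 46% = 11.5 lb; cost = 20.38 / 11.5 = €1.7722/lb P₂O₅.
option B: P₂O₅ per bag = 25 × 15% = 3.75 lb; cost = 82.56 / 3.75 = €22.0160/lb P₂O₅.
diammonium phosphate is cheaper.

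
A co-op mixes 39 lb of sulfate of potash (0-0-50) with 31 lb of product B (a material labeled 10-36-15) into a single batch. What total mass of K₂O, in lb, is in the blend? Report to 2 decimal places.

K₂O mass = 50%×39 + 15%×31 = 24.15 lb.

24.15 lb K₂O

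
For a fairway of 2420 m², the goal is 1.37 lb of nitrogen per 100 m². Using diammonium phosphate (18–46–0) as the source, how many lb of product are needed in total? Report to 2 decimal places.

184.19 lb

Product per 100 m² = 1.37 / 18% = 7.61111 lb.
Total product = 7.61111 × 2420 / 100 = 184.189 lb.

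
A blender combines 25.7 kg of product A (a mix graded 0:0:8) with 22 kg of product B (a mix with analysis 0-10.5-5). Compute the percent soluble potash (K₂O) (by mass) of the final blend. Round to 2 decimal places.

6.62% K₂O

Total mass = 25.7 + 22 = 47.7 kg.
K₂O mass = 8%×25.7 + 5%×22 = 3.156 kg.
% K₂O = 3.156 / 47.7 = 6.61635%.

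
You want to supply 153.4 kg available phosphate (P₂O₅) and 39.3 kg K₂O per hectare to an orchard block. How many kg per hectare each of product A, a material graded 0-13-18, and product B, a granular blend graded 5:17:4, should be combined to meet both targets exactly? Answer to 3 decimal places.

Per-hectare balance (a = product A, b = product B):
P₂O₅: 0.13·a + 0.17·b = 153.4
K₂O: 0.18·a + 0.04·b = 39.3
From row1: a = (153.4 − 0.17·b) / 0.13.
Into row2: 0.18·(153.4 − 0.17·b)/0.13 + 0.04·b = 39.3 → b = 885.9449, a = 21.4567.

21.457 kg product A, 885.945 kg product B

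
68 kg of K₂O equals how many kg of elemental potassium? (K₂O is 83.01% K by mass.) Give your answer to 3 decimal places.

56.447 kg K

K = 68 × 0.8301 = 56.4468 kg.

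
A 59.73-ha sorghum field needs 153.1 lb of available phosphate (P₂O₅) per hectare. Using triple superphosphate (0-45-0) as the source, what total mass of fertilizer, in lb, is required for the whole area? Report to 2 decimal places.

20321.47 lb

Product per hectare = 153.1 / 45% = 340.222 lb.
Total product = 340.222 × 59.73 = 20321.473 lb.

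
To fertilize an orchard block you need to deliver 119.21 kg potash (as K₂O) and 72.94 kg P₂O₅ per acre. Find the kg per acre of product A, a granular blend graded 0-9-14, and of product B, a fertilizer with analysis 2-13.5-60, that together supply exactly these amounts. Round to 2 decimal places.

Per-acre balance (a = product A, b = product B):
K₂O: 0.14·a + 0.6·b = 119.21
P₂O₅: 0.09·a + 0.135·b = 72.94
Solving simultaneously: a = 788.338, b = 14.7379.

788.34 kg product A, 14.74 kg product B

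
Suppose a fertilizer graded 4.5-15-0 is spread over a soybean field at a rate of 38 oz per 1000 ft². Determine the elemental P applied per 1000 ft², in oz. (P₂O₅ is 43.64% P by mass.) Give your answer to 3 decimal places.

2.487 oz P per thousand sq ft

P₂O₅ per 1000 ft² = 38 × 15% = 5.7 oz.
Elemental P = 5.7 × 0.4364 = 2.48748 oz per 1000 ft².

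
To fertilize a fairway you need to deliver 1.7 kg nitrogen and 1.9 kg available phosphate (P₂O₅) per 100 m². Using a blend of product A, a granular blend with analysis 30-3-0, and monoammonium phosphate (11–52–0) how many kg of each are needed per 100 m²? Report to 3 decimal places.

Let a = kg of product A, b = kg of monoammonium phosphate (per 100 m²).
N: 0.3·a + 0.11·b = 1.7
P₂O₅: 0.03·a + 0.52·b = 1.9
Eliminate b: (row1) − 0.11/0.52·(row2) → 0.293654·a = 1.29808, so a = 4.42043.
Then b = (1.9 − 0.03·4.42043) / 0.52 = 3.39882.

4.420 kg product A, 3.399 kg monoammonium phosphate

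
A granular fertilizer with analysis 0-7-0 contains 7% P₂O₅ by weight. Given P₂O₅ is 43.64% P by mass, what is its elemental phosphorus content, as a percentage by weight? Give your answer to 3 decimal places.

3.055% P

%P = 7 × 0.4364 = 3.0548%.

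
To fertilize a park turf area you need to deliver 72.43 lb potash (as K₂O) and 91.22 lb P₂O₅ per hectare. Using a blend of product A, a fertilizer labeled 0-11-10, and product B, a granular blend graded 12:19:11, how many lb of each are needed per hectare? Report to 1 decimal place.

540.2 lb product A, 167.3 lb product B

Let a = lb of product A, b = lb of product B (per hectare).
K₂O: 0.1·a + 0.11·b = 72.43
P₂O₅: 0.11·a + 0.19·b = 91.22
Eliminate a: (row1) − 0.1/0.11·(row2) → -0.0627273·b = -10.4973, so b = 167.348.
Back-substitute: a = (72.43 − 0.11·167.348) / 0.1 = 540.217.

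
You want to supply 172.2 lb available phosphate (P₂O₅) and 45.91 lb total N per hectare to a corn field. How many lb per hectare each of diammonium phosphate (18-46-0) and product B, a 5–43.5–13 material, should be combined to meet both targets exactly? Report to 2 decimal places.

Per-hectare balance (a = diammonium phosphate, b = product B):
P₂O₅: 0.46·a + 0.435·b = 172.2
N: 0.18·a + 0.05·b = 45.91
From row1: a = (172.2 − 0.435·b) / 0.46.
Into row2: 0.18·(172.2 − 0.435·b)/0.46 + 0.05·b = 45.91 → b = 178.6148, a = 205.4403.

205.44 lb diammonium phosphate, 178.61 lb product B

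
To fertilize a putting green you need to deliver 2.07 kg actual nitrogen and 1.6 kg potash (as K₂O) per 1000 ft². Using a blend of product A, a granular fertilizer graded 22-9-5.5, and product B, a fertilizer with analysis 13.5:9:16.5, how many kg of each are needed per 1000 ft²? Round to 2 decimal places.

Per-1000 ft² balance (a = product A, b = product B):
N: 0.22·a + 0.135·b = 2.07
K₂O: 0.055·a + 0.165·b = 1.6
Eliminate a: (row1) − 0.22/0.055·(row2) → -0.525·b = -4.33, so b = 8.24762.
Back-substitute: a = (2.07 − 0.135·8.24762) / 0.22 = 4.34805.

4.35 kg product A, 8.25 kg product B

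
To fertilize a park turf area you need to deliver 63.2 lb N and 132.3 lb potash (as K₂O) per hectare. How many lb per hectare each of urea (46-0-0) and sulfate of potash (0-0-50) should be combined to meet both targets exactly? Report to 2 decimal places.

Let a = lb of urea, b = lb of sulfate of potash (per hectare).
N: 0.46·a + 0·b = 63.2
K₂O: 0·a + 0.5·b = 132.3
Solving simultaneously: a = 137.391, b = 264.6.

137.39 lb urea, 264.60 lb sulfate of potash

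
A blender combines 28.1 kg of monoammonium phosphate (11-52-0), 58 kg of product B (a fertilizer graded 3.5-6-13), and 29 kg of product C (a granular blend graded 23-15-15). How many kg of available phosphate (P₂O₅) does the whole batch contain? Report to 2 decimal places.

P₂O₅ mass = 52%×28.1 + 6%×58 + 15%×29 = 22.442 kg.

22.44 kg P₂O₅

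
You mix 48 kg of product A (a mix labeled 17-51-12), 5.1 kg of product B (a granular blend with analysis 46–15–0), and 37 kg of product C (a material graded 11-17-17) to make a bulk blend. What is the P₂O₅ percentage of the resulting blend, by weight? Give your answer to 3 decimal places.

35.000% P₂O₅

Total mass = 48 + 5.1 + 37 = 90.1 kg.
P₂O₅ mass = 51%×48 + 15%×5.1 + 17%×37 = 31.535 kg.
% P₂O₅ = 31.535 / 90.1 = 35%.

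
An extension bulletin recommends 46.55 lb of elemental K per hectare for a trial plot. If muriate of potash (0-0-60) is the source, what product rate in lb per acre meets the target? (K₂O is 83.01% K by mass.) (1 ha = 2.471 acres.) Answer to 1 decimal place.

37.8 lb of product per acre

As K₂O: 46.55 / 0.8301 = 56.0776 lb per hectare.
Product per hectare = 56.0776 / 60% = 93.4626 lb.
Convert to per acre: 93.4626 × 0.404694 = 37.8238 lb.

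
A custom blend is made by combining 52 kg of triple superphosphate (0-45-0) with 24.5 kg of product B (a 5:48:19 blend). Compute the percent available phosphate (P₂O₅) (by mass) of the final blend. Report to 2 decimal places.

45.96% P₂O₅

Total mass = 52 + 24.5 = 76.5 kg.
P₂O₅ mass = 45%×52 + 48%×24.5 = 35.16 kg.
% P₂O₅ = 35.16 / 76.5 = 45.9608%.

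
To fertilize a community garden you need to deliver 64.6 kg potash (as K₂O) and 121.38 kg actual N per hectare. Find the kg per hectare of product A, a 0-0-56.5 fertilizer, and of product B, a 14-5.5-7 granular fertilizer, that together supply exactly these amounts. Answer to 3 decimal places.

Per-hectare balance (a = product A, b = product B):
K₂O: 0.565·a + 0.07·b = 64.6
N: 0·a + 0.14·b = 121.38
Solving simultaneously: a = 6.92035, b = 867.

6.920 kg product A, 867.000 kg product B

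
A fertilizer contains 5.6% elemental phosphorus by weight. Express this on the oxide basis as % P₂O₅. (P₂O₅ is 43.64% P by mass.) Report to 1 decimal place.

12.8% P₂O₅

%P₂O₅ = 5.6 / 0.4364 = 12.8323%.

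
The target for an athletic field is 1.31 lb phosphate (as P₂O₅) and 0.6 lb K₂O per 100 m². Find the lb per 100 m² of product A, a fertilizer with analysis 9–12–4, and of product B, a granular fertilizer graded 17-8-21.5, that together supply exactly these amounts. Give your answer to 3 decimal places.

10.338 lb product A, 0.867 lb product B

With a, b = lb per 100 m² of product A and product B:
P₂O₅: 0.12·a + 0.08·b = 1.31
K₂O: 0.04·a + 0.215·b = 0.6
Eliminate a: (row1) − 0.12/0.04·(row2) → -0.565·b = -0.49, so b = 0.867257.
Back-substitute: a = (1.31 − 0.08·0.867257) / 0.12 = 10.338496.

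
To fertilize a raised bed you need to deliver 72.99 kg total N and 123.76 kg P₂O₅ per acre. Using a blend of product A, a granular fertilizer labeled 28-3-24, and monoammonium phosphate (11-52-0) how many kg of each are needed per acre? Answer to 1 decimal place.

171.1 kg product A, 228.1 kg monoammonium phosphate

Per-acre balance (a = product A, b = monoammonium phosphate):
N: 0.28·a + 0.11·b = 72.99
P₂O₅: 0.03·a + 0.52·b = 123.76
Eliminate b: (row1) − 0.11/0.52·(row2) → 0.273654·a = 46.81, so a = 171.056.
Then b = (123.76 − 0.03·171.056) / 0.52 = 228.131.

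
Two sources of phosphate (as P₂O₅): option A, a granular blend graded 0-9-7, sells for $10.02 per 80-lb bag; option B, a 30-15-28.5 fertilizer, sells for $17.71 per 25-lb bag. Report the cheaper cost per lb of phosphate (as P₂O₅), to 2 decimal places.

$1.39 per lb P₂O₅ (option A)

option A: P₂O₅ per bag = 80 × 9% = 7.2 lb; cost = 10.02 / 7.2 = $1.3917/lb P₂O₅.
option B: P₂O₅ per bag = 25 × 15% = 3.75 lb; cost = 17.71 / 3.75 = $4.7227/lb P₂O₅.
option A is cheaper.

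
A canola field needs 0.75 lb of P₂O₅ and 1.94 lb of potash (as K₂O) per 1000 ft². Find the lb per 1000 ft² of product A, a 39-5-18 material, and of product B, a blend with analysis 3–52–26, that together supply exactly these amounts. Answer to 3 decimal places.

Let a = lb of product A, b = lb of product B (per 1000 ft²).
P₂O₅: 0.05·a + 0.52·b = 0.75
K₂O: 0.18·a + 0.26·b = 1.94
From row1: a = (0.75 − 0.52·b) / 0.05.
Into row2: 0.18·(0.75 − 0.52·b)/0.05 + 0.26·b = 1.94 → b = 0.471464, a = 10.0968.

10.097 lb product A, 0.471 lb product B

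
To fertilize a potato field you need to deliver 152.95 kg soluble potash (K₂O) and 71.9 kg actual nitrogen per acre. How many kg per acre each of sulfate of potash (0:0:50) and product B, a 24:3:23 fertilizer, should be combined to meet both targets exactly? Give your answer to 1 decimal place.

168.1 kg sulfate of potash, 299.6 kg product B

Per-acre balance (a = sulfate of potash, b = product B):
K₂O: 0.5·a + 0.23·b = 152.95
N: 0·a + 0.24·b = 71.9
Solving simultaneously: a = 168.092, b = 299.583.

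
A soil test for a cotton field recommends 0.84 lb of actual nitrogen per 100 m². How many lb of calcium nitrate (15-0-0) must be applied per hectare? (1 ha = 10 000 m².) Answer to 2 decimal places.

Product per 100 m² = 0.84 / 15% = 5.6 lb.
Convert to per hectare: 5.6 × 100 = 560 lb.

560.00 lb of product per hectare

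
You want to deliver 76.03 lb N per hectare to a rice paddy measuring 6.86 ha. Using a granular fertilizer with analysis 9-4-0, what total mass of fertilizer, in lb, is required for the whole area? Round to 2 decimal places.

Product per hectare = 76.03 / 9% = 844.778 lb.
Total product = 844.778 × 6.86 = 5795.176 lb.

5795.18 lb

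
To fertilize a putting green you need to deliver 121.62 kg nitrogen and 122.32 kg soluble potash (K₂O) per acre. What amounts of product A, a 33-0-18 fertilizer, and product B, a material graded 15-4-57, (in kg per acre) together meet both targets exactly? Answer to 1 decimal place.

With a, b = kg per acre of product A and product B:
N: 0.33·a + 0.15·b = 121.62
K₂O: 0.18·a + 0.57·b = 122.32
Eliminate a: (row1) − 0.33/0.18·(row2) → -0.895·b = -102.633, so b = 114.674.
Back-substitute: a = (121.62 − 0.15·114.674) / 0.33 = 316.421.

316.4 kg product A, 114.7 kg product B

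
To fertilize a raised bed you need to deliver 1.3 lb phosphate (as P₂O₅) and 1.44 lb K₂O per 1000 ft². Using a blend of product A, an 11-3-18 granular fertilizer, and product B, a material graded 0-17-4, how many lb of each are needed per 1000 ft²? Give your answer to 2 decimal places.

Per-1000 ft² balance (a = product A, b = product B):
P₂O₅: 0.03·a + 0.17·b = 1.3
K₂O: 0.18·a + 0.04·b = 1.44
From row1: a = (1.3 − 0.17·b) / 0.03.
Into row2: 0.18·(1.3 − 0.17·b)/0.03 + 0.04·b = 1.44 → b = 6.4898, a = 6.55782.

6.56 lb product A, 6.49 lb product B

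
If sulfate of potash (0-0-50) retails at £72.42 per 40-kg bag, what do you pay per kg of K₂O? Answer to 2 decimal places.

K₂O in bag = 40 × 50% = 20 kg.
Cost per kg K₂O = £72.42 / 20 = £3.6210.

£3.62 per kg K₂O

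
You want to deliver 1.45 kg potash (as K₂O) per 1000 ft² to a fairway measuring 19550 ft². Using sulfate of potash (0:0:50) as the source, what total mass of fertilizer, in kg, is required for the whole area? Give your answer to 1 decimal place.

Product per 1000 ft² = 1.45 / 50% = 2.9 kg.
Total product = 2.9 × 19550 / 1000 = 56.695 kg.

56.7 kg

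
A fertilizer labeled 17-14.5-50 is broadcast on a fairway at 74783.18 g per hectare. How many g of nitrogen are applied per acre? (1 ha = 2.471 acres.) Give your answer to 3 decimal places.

5144.938 g N per acre

nitrogen per hectare = 74783.18 × 17% = 12713.1 g.
Convert to per acre: 12713.1 × 0.404694 = 5144.9375 g.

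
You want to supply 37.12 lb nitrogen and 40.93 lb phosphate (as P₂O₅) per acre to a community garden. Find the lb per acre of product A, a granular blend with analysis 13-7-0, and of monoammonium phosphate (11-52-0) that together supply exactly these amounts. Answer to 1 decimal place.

Let a = lb of product A, b = lb of monoammonium phosphate (per acre).
N: 0.13·a + 0.11·b = 37.12
P₂O₅: 0.07·a + 0.52·b = 40.93
Eliminate a: (row1) − 0.13/0.07·(row2) → -0.855714·b = -38.8929, so b = 45.4508.
Back-substitute: a = (37.12 − 0.11·45.4508) / 0.13 = 247.08.

247.1 lb product A, 45.5 lb monoammonium phosphate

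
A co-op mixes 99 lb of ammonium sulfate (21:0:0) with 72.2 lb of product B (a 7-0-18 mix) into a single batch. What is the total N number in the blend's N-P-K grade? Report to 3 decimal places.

15.096% N

Total mass = 99 + 72.2 = 171.2 lb.
N mass = 21%×99 + 7%×72.2 = 25.844 lb.
% N = 25.844 / 171.2 = 15.0958%.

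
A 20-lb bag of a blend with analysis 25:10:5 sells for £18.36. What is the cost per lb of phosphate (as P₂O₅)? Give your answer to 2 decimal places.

P₂O₅ in bag = 20 × 10% = 2 lb.
Cost per lb P₂O₅ = £18.36 / 2 = £9.1800.

£9.18 per lb P₂O₅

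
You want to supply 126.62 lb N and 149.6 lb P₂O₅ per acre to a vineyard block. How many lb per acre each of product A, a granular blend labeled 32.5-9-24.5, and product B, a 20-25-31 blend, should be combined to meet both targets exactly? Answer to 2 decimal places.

27.43 lb product A, 588.52 lb product B

With a, b = lb per acre of product A and product B:
N: 0.325·a + 0.2·b = 126.62
P₂O₅: 0.09·a + 0.25·b = 149.6
Eliminate b: (row1) − 0.2/0.25·(row2) → 0.253·a = 6.94, so a = 27.4308.
Then b = (149.6 − 0.09·27.4308) / 0.25 = 588.5249.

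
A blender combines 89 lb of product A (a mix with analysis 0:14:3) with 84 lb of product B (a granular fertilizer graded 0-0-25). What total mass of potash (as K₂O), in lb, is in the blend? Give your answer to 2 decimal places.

K₂O mass = 3%×89 + 25%×84 = 23.67 lb.

23.67 lb K₂O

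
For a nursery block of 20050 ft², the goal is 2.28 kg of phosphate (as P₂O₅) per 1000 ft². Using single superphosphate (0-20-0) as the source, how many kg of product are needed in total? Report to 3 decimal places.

Product per 1000 ft² = 2.28 / 20% = 11.4 kg.
Total product = 11.4 × 20050 / 1000 = 228.57 kg.

228.570 kg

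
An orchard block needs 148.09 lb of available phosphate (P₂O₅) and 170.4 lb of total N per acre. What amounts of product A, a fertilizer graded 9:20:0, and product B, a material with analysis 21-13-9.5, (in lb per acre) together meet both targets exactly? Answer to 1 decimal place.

Per-acre balance (a = product A, b = product B):
P₂O₅: 0.2·a + 0.13·b = 148.09
N: 0.09·a + 0.21·b = 170.4
Eliminate a: (row1) − 0.2/0.09·(row2) → -0.336667·b = -230.577, so b = 684.881.
Back-substitute: a = (148.09 − 0.13·684.881) / 0.2 = 295.277.

295.3 lb product A, 684.9 lb product B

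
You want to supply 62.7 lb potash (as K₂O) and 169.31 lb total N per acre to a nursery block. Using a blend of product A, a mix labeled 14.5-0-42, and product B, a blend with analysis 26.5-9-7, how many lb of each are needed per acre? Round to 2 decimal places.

Per-acre balance (a = product A, b = product B):
K₂O: 0.42·a + 0.07·b = 62.7
N: 0.145·a + 0.265·b = 169.31
Solving simultaneously: a = 47.0964, b = 613.136.

47.10 lb product A, 613.14 lb product B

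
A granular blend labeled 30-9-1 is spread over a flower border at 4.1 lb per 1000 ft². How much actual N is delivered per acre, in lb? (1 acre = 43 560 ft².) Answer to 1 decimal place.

53.6 lb N per acre

nitrogen per 1000 ft² = 4.1 × 30% = 1.23 lb.
Convert to per acre: 1.23 × 43.56 = 53.5788 lb.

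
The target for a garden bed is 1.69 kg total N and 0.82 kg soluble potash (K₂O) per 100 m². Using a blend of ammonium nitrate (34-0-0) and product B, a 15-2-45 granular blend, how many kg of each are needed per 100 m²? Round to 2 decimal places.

4.17 kg ammonium nitrate, 1.82 kg product B

Let a = kg of ammonium nitrate, b = kg of product B (per 100 m²).
N: 0.34·a + 0.15·b = 1.69
K₂O: 0·a + 0.45·b = 0.82
Solving simultaneously: a = 4.16667, b = 1.82222.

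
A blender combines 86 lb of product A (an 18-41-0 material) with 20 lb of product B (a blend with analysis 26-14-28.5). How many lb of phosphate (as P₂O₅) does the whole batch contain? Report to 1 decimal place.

38.1 lb P₂O₅

P₂O₅ mass = 41%×86 + 14%×20 = 38.06 lb.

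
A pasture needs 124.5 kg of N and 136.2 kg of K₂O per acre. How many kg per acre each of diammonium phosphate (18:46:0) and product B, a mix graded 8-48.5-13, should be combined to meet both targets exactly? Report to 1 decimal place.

Let a = kg of diammonium phosphate, b = kg of product B (per acre).
N: 0.18·a + 0.08·b = 124.5
K₂O: 0·a + 0.13·b = 136.2
Solving simultaneously: a = 226.026, b = 1047.69.

226.0 kg diammonium phosphate, 1047.7 kg product B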